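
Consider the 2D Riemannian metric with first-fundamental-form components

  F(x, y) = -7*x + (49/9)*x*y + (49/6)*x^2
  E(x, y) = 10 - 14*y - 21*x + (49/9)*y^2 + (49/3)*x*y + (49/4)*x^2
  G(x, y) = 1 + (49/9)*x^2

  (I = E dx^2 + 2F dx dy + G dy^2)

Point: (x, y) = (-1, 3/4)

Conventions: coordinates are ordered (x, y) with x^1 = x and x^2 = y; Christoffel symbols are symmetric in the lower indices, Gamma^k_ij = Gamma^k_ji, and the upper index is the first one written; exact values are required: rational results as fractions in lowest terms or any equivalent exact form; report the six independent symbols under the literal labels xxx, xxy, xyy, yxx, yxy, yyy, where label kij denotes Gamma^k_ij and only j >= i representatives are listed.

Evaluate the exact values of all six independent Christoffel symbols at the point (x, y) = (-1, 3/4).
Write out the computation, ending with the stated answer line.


E = 377/16, F = 133/12, G = 58/9 at the point
E_x = -133/4, E_y = -133/6, F_x = -77/4, F_y = -49/9, G_x = -98/9, G_y = 0
EG - F^2 = 4177/144;  g^inv = (144/4177) * [[58/9, -133/12], [-133/12, 377/16]]
first-kind symbols [ij,l] = (1/2)(d_i g_jl + d_j g_il - d_l g_ij): [xx,x] = E_x/2 = -133/8, [xx,y] = F_x - E_y/2 = -49/6, [xy,x] = E_y/2 = -133/12, [xy,y] = G_x/2 = -49/9, [yy,x] = F_y - G_x/2 = 0, [yy,y] = G_y/2 = 0
Gamma^x_ij = (G*[ij,x] - F*[ij,y])/(EG - F^2), Gamma^y_ij = (E*[ij,y] - F*[ij,x])/(EG - F^2)

Answer: Gamma_xxx = -2394/4177, Gamma_xxy = -1596/4177, Gamma_xyy = 0, Gamma_yxx = -1176/4177, Gamma_yxy = -784/4177, Gamma_yyy = 0


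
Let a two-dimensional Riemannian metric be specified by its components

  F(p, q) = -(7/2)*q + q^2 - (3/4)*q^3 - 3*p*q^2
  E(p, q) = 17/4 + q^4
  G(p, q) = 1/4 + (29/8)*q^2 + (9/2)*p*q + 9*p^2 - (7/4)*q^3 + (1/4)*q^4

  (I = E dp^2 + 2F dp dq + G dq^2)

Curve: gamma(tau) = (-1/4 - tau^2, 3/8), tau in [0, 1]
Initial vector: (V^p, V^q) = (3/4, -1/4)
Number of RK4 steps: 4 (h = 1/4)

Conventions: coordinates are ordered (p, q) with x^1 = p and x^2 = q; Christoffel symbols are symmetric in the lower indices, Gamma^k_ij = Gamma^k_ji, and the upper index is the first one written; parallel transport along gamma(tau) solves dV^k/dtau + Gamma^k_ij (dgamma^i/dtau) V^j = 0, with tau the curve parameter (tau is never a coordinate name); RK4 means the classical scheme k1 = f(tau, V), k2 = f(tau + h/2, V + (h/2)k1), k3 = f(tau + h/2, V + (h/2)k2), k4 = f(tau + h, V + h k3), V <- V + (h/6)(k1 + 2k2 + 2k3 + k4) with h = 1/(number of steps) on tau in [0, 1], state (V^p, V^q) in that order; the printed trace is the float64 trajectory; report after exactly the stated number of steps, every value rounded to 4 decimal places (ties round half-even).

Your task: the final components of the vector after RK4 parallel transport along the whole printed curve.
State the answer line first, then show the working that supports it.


Answer: V^p = 0.7734, V^q = -0.1212

gamma'(tau) = (-2*tau, 0); f(tau, V)^k = -Gamma^k_ij(gamma(tau)) gamma'^i(tau) V^j; h = 1/4; intermediate values shown to 6 dp
curve data and Christoffel symbols at the stage parameters:
  tau = 0.000000: gamma = (-0.250000, 0.375000), gamma' = (0.000000, 0.000000); Gamma_ppp = -0.259393, Gamma_ppq = -0.653577, Gamma_pqq = -0.173560, Gamma_qpp = -1.001442, Gamma_qpq = -2.618634, Gamma_qqq = 0.322430
  tau = 0.125000: gamma = (-0.265625, 0.375000), gamma' = (-0.250000, 0.000000); Gamma_ppp = -0.235673, Gamma_ppq = -0.654469, Gamma_pqq = -0.134756, Gamma_qpp = -0.915318, Gamma_qpq = -2.637799, Gamma_qqq = 0.315179
  tau = 0.250000: gamma = (-0.312500, 0.375000), gamma' = (-0.500000, 0.000000); Gamma_ppp = -0.177540, Gamma_ppq = -0.629138, Gamma_pqq = -0.020448, Gamma_qpp = -0.702172, Gamma_qpq = -2.585933, Gamma_qqq = 0.284576
  tau = 0.375000: gamma = (-0.390625, 0.375000), gamma' = (-0.750000, 0.000000); Gamma_ppp = -0.114396, Gamma_ppq = -0.549298, Gamma_pqq = 0.169069, Gamma_qpp = -0.466684, Gamma_qpq = -2.341654, Gamma_qqq = 0.226931
  tau = 0.500000: gamma = (-0.500000, 0.375000), gamma' = (-1.000000, 0.000000); Gamma_ppp = -0.067001, Gamma_ppq = -0.436701, Gamma_pqq = 0.438904, Gamma_qpp = -0.285941, Gamma_qpq = -1.969122, Gamma_qqq = 0.159102
  tau = 0.625000: gamma = (-0.640625, 0.375000), gamma' = (-1.250000, 0.000000); Gamma_ppp = -0.037770, Gamma_ppq = -0.326158, Gamma_pqq = 0.793766, Gamma_qpp = -0.171354, Gamma_qpq = -1.591746, Gamma_qqq = 0.098101
  tau = 0.750000: gamma = (-0.812500, 0.375000), gamma' = (-1.500000, 0.000000); Gamma_ppp = -0.021177, Gamma_ppq = -0.234211, Gamma_pqq = 1.235142, Gamma_qpp = -0.104094, Gamma_qpq = -1.272655, Gamma_qqq = 0.049857
  tau = 0.875000: gamma = (-1.015625, 0.375000), gamma' = (-1.750000, 0.000000); Gamma_ppp = -0.011941, Gamma_ppq = -0.162727, Gamma_pqq = 1.762674, Gamma_qpp = -0.065117, Gamma_qpq = -1.022116, Gamma_qqq = 0.013534
  tau = 1.000000: gamma = (-1.250000, 0.375000), gamma' = (-2.000000, 0.000000); Gamma_ppp = -0.006750, Gamma_ppq = -0.108291, Gamma_pqq = 2.375555, Gamma_qpp = -0.042134, Gamma_qpq = -0.830089, Gamma_qqq = -0.013530
step 0: V^p = 0.7500, V^q = -0.2500
step 1: k1 = (0.000000, 0.000000), k2 = (-0.003284, -0.006760), k3 = (-0.003122, -0.006109), k4 = (0.012614, 0.062176); V <- V + (h/6)(k1 + 2k2 + 2k3 + k4): V^p = 0.7500, V^q = -0.2485
step 2: k1 = (0.011588, 0.057967), k2 = (0.034911, 0.160654), k3 = (0.029373, 0.137091), k4 = (0.042803, 0.205251); V <- V + (h/6)(k1 + 2k2 + 2k3 + k4): V^p = 0.7576, V^q = -0.2127
step 3: k1 = (0.042126, 0.202204), k2 = (0.040395, 0.209517), k3 = (0.040033, 0.207744), k4 = (0.032096, 0.187042); V <- V + (h/6)(k1 + 2k2 + 2k3 + k4): V^p = 0.7674, V^q = -0.1617
step 4: k1 = (0.032435, 0.188881), k2 = (0.023207, 0.159111), k3 = (0.024291, 0.165899), k4 = (0.015599, 0.134436); V <- V + (h/6)(k1 + 2k2 + 2k3 + k4): V^p = 0.7734, V^q = -0.1212


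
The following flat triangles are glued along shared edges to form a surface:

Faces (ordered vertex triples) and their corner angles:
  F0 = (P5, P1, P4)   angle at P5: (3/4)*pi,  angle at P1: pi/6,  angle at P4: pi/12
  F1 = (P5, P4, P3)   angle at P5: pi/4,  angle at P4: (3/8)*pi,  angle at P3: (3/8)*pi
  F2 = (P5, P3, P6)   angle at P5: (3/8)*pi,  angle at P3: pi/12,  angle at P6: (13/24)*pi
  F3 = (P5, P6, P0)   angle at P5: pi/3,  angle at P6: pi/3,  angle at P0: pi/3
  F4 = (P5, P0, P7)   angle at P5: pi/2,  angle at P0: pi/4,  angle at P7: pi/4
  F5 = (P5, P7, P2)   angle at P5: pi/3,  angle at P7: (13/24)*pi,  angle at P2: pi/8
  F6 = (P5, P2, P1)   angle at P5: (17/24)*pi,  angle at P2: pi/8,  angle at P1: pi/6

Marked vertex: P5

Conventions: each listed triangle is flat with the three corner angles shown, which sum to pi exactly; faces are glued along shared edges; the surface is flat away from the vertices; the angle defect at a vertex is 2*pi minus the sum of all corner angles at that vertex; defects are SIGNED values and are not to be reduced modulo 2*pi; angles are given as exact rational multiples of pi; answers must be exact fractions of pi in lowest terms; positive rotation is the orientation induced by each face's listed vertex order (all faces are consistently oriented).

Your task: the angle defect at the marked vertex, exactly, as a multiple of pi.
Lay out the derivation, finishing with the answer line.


Sum of corner angles at P5: (13/4)*pi
defect = 2*pi - (13/4)*pi

Answer: defect(P5) = (-5/4)*pi


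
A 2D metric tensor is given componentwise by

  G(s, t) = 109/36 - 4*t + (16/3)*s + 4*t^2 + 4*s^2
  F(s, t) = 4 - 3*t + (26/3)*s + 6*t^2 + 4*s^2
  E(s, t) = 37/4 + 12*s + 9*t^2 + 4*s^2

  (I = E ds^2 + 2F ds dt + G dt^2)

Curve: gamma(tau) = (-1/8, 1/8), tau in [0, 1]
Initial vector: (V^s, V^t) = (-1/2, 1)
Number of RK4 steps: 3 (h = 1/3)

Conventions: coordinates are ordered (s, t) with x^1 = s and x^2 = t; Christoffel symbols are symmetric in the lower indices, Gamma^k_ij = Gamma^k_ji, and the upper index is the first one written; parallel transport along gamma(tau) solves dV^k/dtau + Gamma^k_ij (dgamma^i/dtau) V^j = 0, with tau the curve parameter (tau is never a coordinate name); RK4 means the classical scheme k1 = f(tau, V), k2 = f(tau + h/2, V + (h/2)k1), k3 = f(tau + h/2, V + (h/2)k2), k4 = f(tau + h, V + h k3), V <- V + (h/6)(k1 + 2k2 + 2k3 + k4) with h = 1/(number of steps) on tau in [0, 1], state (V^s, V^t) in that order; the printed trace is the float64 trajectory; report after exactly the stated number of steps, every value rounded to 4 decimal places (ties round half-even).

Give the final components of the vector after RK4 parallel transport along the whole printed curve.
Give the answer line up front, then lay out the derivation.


Answer: V^s = -0.5000, V^t = 1.0000

gamma'(tau) = (0, 0); f(tau, V)^k = -Gamma^k_ij(gamma(tau)) gamma'^i(tau) V^j; h = 1/3; intermediate values shown to 6 dp
curve data and Christoffel symbols at the stage parameters:
  tau = 0.000000: gamma = (-0.125000, 0.125000), gamma' = (0.000000, 0.000000); Gamma_sss = -0.789625, Gamma_sst = -0.423987, Gamma_stt = -0.379890, Gamma_tss = 4.366326, Gamma_tst = 1.666849, Gamma_ttt = -0.239206
  tau = 0.166667: gamma = (-0.125000, 0.125000), gamma' = (0.000000, 0.000000); Gamma_sss = -0.789625, Gamma_sst = -0.423987, Gamma_stt = -0.379890, Gamma_tss = 4.366326, Gamma_tst = 1.666849, Gamma_ttt = -0.239206
  tau = 0.333333: gamma = (-0.125000, 0.125000), gamma' = (0.000000, 0.000000); Gamma_sss = -0.789625, Gamma_sst = -0.423987, Gamma_stt = -0.379890, Gamma_tss = 4.366326, Gamma_tst = 1.666849, Gamma_ttt = -0.239206
  tau = 0.500000: gamma = (-0.125000, 0.125000), gamma' = (0.000000, 0.000000); Gamma_sss = -0.789625, Gamma_sst = -0.423987, Gamma_stt = -0.379890, Gamma_tss = 4.366326, Gamma_tst = 1.666849, Gamma_ttt = -0.239206
  tau = 0.666667: gamma = (-0.125000, 0.125000), gamma' = (0.000000, 0.000000); Gamma_sss = -0.789625, Gamma_sst = -0.423987, Gamma_stt = -0.379890, Gamma_tss = 4.366326, Gamma_tst = 1.666849, Gamma_ttt = -0.239206
  tau = 0.833333: gamma = (-0.125000, 0.125000), gamma' = (0.000000, 0.000000); Gamma_sss = -0.789625, Gamma_sst = -0.423987, Gamma_stt = -0.379890, Gamma_tss = 4.366326, Gamma_tst = 1.666849, Gamma_ttt = -0.239206
  tau = 1.000000: gamma = (-0.125000, 0.125000), gamma' = (0.000000, 0.000000); Gamma_sss = -0.789625, Gamma_sst = -0.423987, Gamma_stt = -0.379890, Gamma_tss = 4.366326, Gamma_tst = 1.666849, Gamma_ttt = -0.239206
step 0: V^s = -0.5000, V^t = 1.0000
step 1: k1 = (0.000000, 0.000000), k2 = (0.000000, 0.000000), k3 = (0.000000, 0.000000), k4 = (0.000000, 0.000000); V <- V + (h/6)(k1 + 2k2 + 2k3 + k4): V^s = -0.5000, V^t = 1.0000
step 2: k1 = (0.000000, 0.000000), k2 = (0.000000, 0.000000), k3 = (0.000000, 0.000000), k4 = (0.000000, 0.000000); V <- V + (h/6)(k1 + 2k2 + 2k3 + k4): V^s = -0.5000, V^t = 1.0000
step 3: k1 = (0.000000, 0.000000), k2 = (0.000000, 0.000000), k3 = (0.000000, 0.000000), k4 = (0.000000, 0.000000); V <- V + (h/6)(k1 + 2k2 + 2k3 + k4): V^s = -0.5000, V^t = 1.0000


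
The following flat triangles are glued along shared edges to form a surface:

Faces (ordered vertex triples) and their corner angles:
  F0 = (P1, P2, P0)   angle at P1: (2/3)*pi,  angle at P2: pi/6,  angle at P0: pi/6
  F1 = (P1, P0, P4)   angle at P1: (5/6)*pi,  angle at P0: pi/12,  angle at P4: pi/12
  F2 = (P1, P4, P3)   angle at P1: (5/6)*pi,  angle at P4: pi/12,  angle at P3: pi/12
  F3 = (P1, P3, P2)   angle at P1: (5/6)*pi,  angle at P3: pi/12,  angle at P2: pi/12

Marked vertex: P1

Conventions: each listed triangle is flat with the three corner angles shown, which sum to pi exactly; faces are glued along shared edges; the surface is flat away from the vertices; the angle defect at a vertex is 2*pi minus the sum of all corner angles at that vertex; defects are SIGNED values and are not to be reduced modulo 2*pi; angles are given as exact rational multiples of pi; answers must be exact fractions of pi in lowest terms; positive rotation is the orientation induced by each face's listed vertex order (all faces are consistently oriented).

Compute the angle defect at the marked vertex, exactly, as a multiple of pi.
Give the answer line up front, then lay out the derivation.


Answer: defect(P1) = (-7/6)*pi

Sum of corner angles at P1: (19/6)*pi
defect = 2*pi - (19/6)*pi


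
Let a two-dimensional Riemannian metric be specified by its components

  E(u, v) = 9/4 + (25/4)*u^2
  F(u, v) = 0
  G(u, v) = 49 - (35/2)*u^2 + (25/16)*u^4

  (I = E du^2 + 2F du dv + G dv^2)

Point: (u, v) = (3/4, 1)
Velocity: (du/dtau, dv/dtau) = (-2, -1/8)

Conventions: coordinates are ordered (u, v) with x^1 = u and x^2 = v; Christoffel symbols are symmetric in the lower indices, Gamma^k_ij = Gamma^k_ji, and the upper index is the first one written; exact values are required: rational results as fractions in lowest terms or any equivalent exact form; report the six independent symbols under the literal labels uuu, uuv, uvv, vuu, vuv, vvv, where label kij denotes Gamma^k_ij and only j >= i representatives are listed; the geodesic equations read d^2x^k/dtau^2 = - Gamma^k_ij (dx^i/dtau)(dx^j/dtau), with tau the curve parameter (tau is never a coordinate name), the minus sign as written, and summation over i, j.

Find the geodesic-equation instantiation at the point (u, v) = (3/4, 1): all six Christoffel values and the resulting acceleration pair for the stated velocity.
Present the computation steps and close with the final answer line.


E = 369/64, F = 0, G = 162409/4096 at the point
E_u = 75/8, E_v = 0, F_u = 0, F_v = 0, G_u = -6045/256, G_v = 0
EG - F^2 = 59928921/262144;  g^inv = (262144/59928921) * [[162409/4096, 0], [0, 369/64]]
first-kind symbols [ij,l] = (1/2)(d_i g_jl + d_j g_il - d_l g_ij): [uu,u] = E_u/2 = 75/16, [uu,v] = F_u - E_v/2 = 0, [uv,u] = E_v/2 = 0, [uv,v] = G_u/2 = -6045/512, [vv,u] = F_v - G_u/2 = 6045/512, [vv,v] = G_v/2 = 0
Gamma^u_ij = (G*[ij,u] - F*[ij,v])/(EG - F^2), Gamma^v_ij = (E*[ij,v] - F*[ij,u])/(EG - F^2)
Gamma_uuu = 100/123, Gamma_uuv = 0, Gamma_uvv = 2015/984, Gamma_vuu = 0, Gamma_vuv = -120/403, Gamma_vvv = 0
d^2u/dtau^2 = -(Gamma_uuu*(-2)^2 + 2*Gamma_uuv*(-2)*(-1/8) + Gamma_uvv*(-1/8)^2) = -206815/62976
d^2v/dtau^2 = -(Gamma_vuu*(-2)^2 + 2*Gamma_vuv*(-2)*(-1/8) + Gamma_vvv*(-1/8)^2) = 60/403

Answer: Gamma_uuu = 100/123, Gamma_uuv = 0, Gamma_uvv = 2015/984, Gamma_vuu = 0, Gamma_vuv = -120/403, Gamma_vvv = 0; accelerations (d^2u/dtau^2, d^2v/dtau^2) = (-206815/62976, 60/403)


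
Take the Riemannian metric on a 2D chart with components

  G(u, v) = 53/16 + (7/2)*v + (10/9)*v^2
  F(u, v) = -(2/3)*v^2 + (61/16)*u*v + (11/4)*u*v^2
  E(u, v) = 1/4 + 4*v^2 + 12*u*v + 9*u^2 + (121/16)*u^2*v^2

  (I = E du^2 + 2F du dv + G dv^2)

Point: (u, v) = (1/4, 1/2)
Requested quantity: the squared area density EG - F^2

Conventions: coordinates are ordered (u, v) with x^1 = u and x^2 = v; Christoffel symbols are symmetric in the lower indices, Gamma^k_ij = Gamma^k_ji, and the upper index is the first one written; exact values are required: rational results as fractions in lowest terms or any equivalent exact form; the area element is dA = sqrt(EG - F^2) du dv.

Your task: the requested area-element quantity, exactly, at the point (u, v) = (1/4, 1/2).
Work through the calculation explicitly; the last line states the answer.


E = 3513/1024, F = 185/384, G = 769/144; EG - F^2 = 333409/18432

Answer: EG - F^2 = 333409/18432


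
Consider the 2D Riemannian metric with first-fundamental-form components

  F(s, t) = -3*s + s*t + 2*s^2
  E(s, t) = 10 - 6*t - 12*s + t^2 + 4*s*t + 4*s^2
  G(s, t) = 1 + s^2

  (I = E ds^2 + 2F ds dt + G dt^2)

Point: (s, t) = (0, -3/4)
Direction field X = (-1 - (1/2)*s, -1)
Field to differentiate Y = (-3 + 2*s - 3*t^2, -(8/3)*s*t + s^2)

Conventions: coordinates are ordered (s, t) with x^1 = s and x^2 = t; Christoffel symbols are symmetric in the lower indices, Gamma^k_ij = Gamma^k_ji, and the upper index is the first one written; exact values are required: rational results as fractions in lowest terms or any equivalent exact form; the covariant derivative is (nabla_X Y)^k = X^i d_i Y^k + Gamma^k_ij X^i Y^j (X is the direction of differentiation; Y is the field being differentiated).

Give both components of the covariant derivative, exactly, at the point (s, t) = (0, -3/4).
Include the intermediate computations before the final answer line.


E = 241/16, F = 0, G = 1 at the point
E_s = -15, E_t = -15/2, F_s = -15/4, F_t = 0, G_s = 0, G_t = 0
EG - F^2 = 241/16;  g^inv = (16/241) * [[1, 0], [0, 241/16]]
first-kind symbols [ij,l] = (1/2)(d_i g_jl + d_j g_il - d_l g_ij): [ss,s] = E_s/2 = -15/2, [ss,t] = F_s - E_t/2 = 0, [st,s] = E_t/2 = -15/4, [st,t] = G_s/2 = 0, [tt,s] = F_t - G_s/2 = 0, [tt,t] = G_t/2 = 0
Gamma^s_ij = (G*[ij,s] - F*[ij,t])/(EG - F^2), Gamma^t_ij = (E*[ij,t] - F*[ij,s])/(EG - F^2)
Gamma_sss = -120/241, Gamma_sst = -60/241, Gamma_stt = 0, Gamma_tss = 0, Gamma_tst = 0, Gamma_ttt = 0
X = (-1, -1), Y = (-75/16, 0) at the point

Answer: (nabla_X Y)^s = -9641/964, (nabla_X Y)^t = -2


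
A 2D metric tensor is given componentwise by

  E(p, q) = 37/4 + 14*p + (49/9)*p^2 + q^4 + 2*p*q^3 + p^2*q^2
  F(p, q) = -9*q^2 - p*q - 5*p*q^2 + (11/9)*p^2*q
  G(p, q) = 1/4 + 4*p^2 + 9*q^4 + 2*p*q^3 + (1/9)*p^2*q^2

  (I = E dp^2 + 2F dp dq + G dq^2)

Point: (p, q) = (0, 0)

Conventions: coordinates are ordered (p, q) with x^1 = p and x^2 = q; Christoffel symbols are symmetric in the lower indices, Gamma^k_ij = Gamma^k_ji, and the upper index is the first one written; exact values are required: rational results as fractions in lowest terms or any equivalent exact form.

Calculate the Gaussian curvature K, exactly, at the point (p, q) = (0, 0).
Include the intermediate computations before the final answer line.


E = 37/4, F = 0, G = 1/4, EG - F^2 = 37/16 at the point
E_p = 14, E_q = 0, F_p = 0, F_q = 0, G_p = 0, G_q = 0
E_qq = 0, F_pq = -1, G_pp = 8
Compute both Brioschi determinants and normalise by (EG - F^2)^2.
M1 = [[-E_qq/2 + F_pq - G_pp/2, E_p/2, F_p - E_q/2], [F_q - G_p/2, E, F], [G_q/2, F, G]] = [[-5, 7, 0], [0, 37/4, 0], [0, 0, 1/4]]; det M1 = -185/16
M2 = [[0, E_q/2, G_p/2], [E_q/2, E, F], [G_p/2, F, G]] = [[0, 0, 0], [0, 37/4, 0], [0, 0, 1/4]]; det M2 = 0
det M1 - det M2 = -185/16; K = -185/16 / (37/16)^2 = -80/37

Answer: K = -80/37


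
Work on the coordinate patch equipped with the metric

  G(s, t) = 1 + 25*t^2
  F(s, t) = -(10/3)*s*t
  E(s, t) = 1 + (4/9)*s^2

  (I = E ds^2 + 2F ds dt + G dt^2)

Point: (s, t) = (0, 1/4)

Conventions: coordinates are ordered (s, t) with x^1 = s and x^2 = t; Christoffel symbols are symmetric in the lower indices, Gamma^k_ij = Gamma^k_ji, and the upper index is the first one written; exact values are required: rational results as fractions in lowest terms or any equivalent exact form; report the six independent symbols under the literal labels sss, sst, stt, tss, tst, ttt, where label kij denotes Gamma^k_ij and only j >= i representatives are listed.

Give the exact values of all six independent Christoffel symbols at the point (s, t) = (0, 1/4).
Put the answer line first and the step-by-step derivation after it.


Answer: Gamma_sss = 0, Gamma_sst = 0, Gamma_stt = 0, Gamma_tss = -40/123, Gamma_tst = 0, Gamma_ttt = 100/41

E = 1, F = 0, G = 41/16 at the point
E_s = 0, E_t = 0, F_s = -5/6, F_t = 0, G_s = 0, G_t = 25/2
EG - F^2 = 41/16;  g^inv = (16/41) * [[41/16, 0], [0, 1]]
first-kind symbols [ij,l] = (1/2)(d_i g_jl + d_j g_il - d_l g_ij): [ss,s] = E_s/2 = 0, [ss,t] = F_s - E_t/2 = -5/6, [st,s] = E_t/2 = 0, [st,t] = G_s/2 = 0, [tt,s] = F_t - G_s/2 = 0, [tt,t] = G_t/2 = 25/4
Gamma^s_ij = (G*[ij,s] - F*[ij,t])/(EG - F^2), Gamma^t_ij = (E*[ij,t] - F*[ij,s])/(EG - F^2)


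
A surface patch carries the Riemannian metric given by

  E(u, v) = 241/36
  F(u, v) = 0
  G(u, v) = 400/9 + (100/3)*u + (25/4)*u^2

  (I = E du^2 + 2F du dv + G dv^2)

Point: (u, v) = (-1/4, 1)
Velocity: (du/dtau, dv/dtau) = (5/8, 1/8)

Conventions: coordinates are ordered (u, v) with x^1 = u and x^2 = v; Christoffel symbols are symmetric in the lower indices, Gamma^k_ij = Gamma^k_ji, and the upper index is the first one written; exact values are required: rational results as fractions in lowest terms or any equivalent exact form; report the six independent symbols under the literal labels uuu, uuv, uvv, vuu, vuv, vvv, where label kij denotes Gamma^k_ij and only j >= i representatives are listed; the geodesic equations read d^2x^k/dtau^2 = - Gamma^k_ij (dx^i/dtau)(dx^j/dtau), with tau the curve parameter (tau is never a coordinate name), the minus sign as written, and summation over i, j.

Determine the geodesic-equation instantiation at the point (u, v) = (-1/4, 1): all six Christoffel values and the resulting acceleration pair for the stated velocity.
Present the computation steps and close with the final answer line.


E = 241/36, F = 0, G = 21025/576 at the point
E_u = 0, E_v = 0, F_u = 0, F_v = 0, G_u = 725/24, G_v = 0
EG - F^2 = 5067025/20736;  g^inv = (20736/5067025) * [[21025/576, 0], [0, 241/36]]
first-kind symbols [ij,l] = (1/2)(d_i g_jl + d_j g_il - d_l g_ij): [uu,u] = E_u/2 = 0, [uu,v] = F_u - E_v/2 = 0, [uv,u] = E_v/2 = 0, [uv,v] = G_u/2 = 725/48, [vv,u] = F_v - G_u/2 = -725/48, [vv,v] = G_v/2 = 0
Gamma^u_ij = (G*[ij,u] - F*[ij,v])/(EG - F^2), Gamma^v_ij = (E*[ij,v] - F*[ij,u])/(EG - F^2)
Gamma_uuu = 0, Gamma_uuv = 0, Gamma_uvv = -2175/964, Gamma_vuu = 0, Gamma_vuv = 12/29, Gamma_vvv = 0
d^2u/dtau^2 = -(Gamma_uuu*(5/8)^2 + 2*Gamma_uuv*(5/8)*(1/8) + Gamma_uvv*(1/8)^2) = 2175/61696
d^2v/dtau^2 = -(Gamma_vuu*(5/8)^2 + 2*Gamma_vuv*(5/8)*(1/8) + Gamma_vvv*(1/8)^2) = -15/232

Answer: Gamma_uuu = 0, Gamma_uuv = 0, Gamma_uvv = -2175/964, Gamma_vuu = 0, Gamma_vuv = 12/29, Gamma_vvv = 0; accelerations (d^2u/dtau^2, d^2v/dtau^2) = (2175/61696, -15/232)


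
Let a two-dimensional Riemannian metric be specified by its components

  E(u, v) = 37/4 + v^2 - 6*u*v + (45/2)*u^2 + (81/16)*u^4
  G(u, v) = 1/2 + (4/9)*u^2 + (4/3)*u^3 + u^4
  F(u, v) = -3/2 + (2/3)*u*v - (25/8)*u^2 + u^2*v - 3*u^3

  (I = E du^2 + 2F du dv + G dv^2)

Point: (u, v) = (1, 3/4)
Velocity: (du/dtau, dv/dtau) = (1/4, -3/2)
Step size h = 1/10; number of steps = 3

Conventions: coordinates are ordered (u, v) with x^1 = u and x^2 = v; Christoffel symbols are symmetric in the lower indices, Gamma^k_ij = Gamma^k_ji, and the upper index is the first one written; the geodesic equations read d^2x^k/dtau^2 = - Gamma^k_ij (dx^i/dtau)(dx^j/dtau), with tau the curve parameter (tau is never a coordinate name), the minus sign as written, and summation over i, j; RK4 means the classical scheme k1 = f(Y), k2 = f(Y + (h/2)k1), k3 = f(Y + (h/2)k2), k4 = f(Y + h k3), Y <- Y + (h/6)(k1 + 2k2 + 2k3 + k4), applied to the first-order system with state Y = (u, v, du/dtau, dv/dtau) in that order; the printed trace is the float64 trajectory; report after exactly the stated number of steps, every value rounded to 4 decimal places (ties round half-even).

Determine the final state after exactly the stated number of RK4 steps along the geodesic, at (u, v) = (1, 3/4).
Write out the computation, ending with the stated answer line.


f(Y) = (du/dtau, dv/dtau, -Gamma^u_ij Y'^i Y'^j, -Gamma^v_ij Y'^i Y'^j) with the Gammas evaluated at the stage position; h = 0.100000; intermediate values shown to 6 dp
step 0: u = 1.0000, v = 0.7500, du/dtau = 0.2500, dv/dtau = -1.5000
step 1:
  k1: at (u, v) = (1.000000, 0.750000), (du/dtau, dv/dtau) = (0.250000, -1.500000); Gamma_uuu = 0.438604, Gamma_uuv = 0.312269, Gamma_uvv = -0.135659, Gamma_vuu = -2.502884, Gamma_vuv = 1.963269, Gamma_vvv = -0.263845; k1 = (0.250000, -1.500000, 0.512022, 2.222534)
  k2: at (u, v) = (1.012500, 0.675000), (du/dtau, dv/dtau) = (0.275601, -1.388873); Gamma_uuu = 0.425883, Gamma_uuv = 0.318156, Gamma_uvv = -0.137809, Gamma_vuu = -2.517172, Gamma_vuv = 1.975599, Gamma_vvv = -0.271100; k2 = (0.275601, -1.388873, 0.477045, 2.226558)
  k3: at (u, v) = (1.013780, 0.680556), (du/dtau, dv/dtau) = (0.273852, -1.388672); Gamma_uuu = 0.427854, Gamma_uuv = 0.317536, Gamma_uvv = -0.137853, Gamma_vuu = -2.508413, Gamma_vuv = 1.972339, Gamma_vvv = -0.270582; k3 = (0.273852, -1.388672, 0.475263, 2.210037)
  k4: at (u, v) = (1.027385, 0.611133), (du/dtau, dv/dtau) = (0.297526, -1.278996); Gamma_uuu = 0.416826, Gamma_uuv = 0.322670, Gamma_uvv = -0.139948, Gamma_vuu = -2.514440, Gamma_vuv = 1.981039, Gamma_vvv = -0.277115; k4 = (0.297526, -1.278996, 0.437608, 2.183605)
  Y <- Y + (h/6)(k1 + 2k2 + 2k3 + k4): u = 1.0274, v = 0.6111, du/dtau = 0.2976, dv/dtau = -1.2787
step 2:
  k1: at (u, v) = (1.027441, 0.611099), (du/dtau, dv/dtau) = (0.297571, -1.278678); Gamma_uuu = 0.416843, Gamma_uuv = 0.322668, Gamma_uvv = -0.139954, Gamma_vuu = -2.514270, Gamma_vuv = 1.980988, Gamma_vvv = -0.277117; k1 = (0.297571, -1.278678, 0.437464, 2.183247)
  k2: at (u, v) = (1.042319, 0.547165), (du/dtau, dv/dtau) = (0.319444, -1.169516); Gamma_uuu = 0.407695, Gamma_uuv = 0.327009, Gamma_uvv = -0.142001, Gamma_vuu = -2.511198, Gamma_vuv = 1.985770, Gamma_vvv = -0.282900; k2 = (0.319444, -1.169516, 0.396958, 2.126942)
  k3: at (u, v) = (1.043413, 0.552623), (du/dtau, dv/dtau) = (0.317419, -1.172331); Gamma_uuu = 0.409615, Gamma_uuv = 0.326392, Gamma_uvv = -0.142021, Gamma_vuu = -2.502966, Gamma_vuv = 1.982638, Gamma_vvv = -0.282364; k3 = (0.317419, -1.172331, 0.396830, 2.115812)
  k4: at (u, v) = (1.059182, 0.493865), (du/dtau, dv/dtau) = (0.337254, -1.067097); Gamma_uuu = 0.402239, Gamma_uuv = 0.329961, Gamma_uvv = -0.143976, Gamma_vuu = -2.492039, Gamma_vuv = 1.983862, Gamma_vvv = -0.287380; k4 = (0.337254, -1.067097, 0.355687, 2.038596)
  Y <- Y + (h/6)(k1 + 2k2 + 2k3 + k4): u = 1.0592, v = 0.4939, du/dtau = 0.3372, dv/dtau = -1.0669
step 3:
  k1: at (u, v) = (1.059250, 0.493941), (du/dtau, dv/dtau) = (0.337250, -1.066889); Gamma_uuu = 0.402291, Gamma_uuv = 0.329946, Gamma_uvv = -0.143980, Gamma_vuu = -2.491735, Gamma_vuv = 1.983755, Gamma_vvv = -0.287370; k1 = (0.337250, -1.066889, 0.355564, 2.038044)
  k2: at (u, v) = (1.076112, 0.440596), (du/dtau, dv/dtau) = (0.355028, -0.964986); Gamma_uuu = 0.396910, Gamma_uuv = 0.332681, Gamma_uvv = -0.145849, Gamma_vuu = -2.471995, Gamma_vuv = 1.981063, Gamma_vvv = -0.291571; k2 = (0.355028, -0.964986, 0.313737, 1.940506)
  k3: at (u, v) = (1.077001, 0.445691), (du/dtau, dv/dtau) = (0.352936, -0.969863); Gamma_uuu = 0.398653, Gamma_uuv = 0.332107, Gamma_uvv = -0.145850, Gamma_vuu = -2.464787, Gamma_vuv = 1.978252, Gamma_vvv = -0.291058; k3 = (0.352936, -0.969863, 0.314894, 1.935115)
  k4: at (u, v) = (1.094543, 0.396954), (du/dtau, dv/dtau) = (0.368739, -0.873377); Gamma_uuu = 0.394904, Gamma_uuv = 0.334112, Gamma_uvv = -0.147602, Gamma_vuu = -2.438439, Gamma_vuv = 1.972389, Gamma_vvv = -0.294513; k4 = (0.368739, -0.873377, 0.274094, 1.826610)
  Y <- Y + (h/6)(k1 + 2k2 + 2k3 + k4): u = 1.0946, v = 0.3971, du/dtau = 0.3687, dv/dtau = -0.8733

Answer: u = 1.0946, v = 0.3971, du/dtau = 0.3687, dv/dtau = -0.8733


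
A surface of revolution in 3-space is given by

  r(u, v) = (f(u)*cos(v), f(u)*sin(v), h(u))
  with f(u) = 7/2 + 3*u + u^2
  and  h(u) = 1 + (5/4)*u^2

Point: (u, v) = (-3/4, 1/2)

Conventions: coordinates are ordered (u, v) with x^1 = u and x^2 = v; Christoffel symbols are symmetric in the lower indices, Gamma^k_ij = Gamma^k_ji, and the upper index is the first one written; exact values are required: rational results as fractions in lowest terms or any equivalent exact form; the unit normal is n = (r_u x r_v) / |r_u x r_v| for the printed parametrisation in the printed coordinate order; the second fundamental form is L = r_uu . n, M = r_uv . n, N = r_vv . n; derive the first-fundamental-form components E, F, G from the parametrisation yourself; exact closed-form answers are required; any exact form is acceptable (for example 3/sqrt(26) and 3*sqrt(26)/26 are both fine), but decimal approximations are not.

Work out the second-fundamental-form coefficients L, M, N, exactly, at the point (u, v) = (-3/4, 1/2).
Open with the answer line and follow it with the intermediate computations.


Answer: L = 20*sqrt(41)/41, M = 0, N = -145*sqrt(41)/656

f = 29/16, f' = 3/2, f'' = 2, h' = -15/8, h'' = 5/2
E = 369/64, F = 0, G = 841/256; answer radicand W^2 = 369/64
unnormalised second-form numerators: l = 15/2, m = 0, n = -435/128; L = l/sqrt(369/64), and similarly M = m/sqrt(W^2), N = n/sqrt(W^2)


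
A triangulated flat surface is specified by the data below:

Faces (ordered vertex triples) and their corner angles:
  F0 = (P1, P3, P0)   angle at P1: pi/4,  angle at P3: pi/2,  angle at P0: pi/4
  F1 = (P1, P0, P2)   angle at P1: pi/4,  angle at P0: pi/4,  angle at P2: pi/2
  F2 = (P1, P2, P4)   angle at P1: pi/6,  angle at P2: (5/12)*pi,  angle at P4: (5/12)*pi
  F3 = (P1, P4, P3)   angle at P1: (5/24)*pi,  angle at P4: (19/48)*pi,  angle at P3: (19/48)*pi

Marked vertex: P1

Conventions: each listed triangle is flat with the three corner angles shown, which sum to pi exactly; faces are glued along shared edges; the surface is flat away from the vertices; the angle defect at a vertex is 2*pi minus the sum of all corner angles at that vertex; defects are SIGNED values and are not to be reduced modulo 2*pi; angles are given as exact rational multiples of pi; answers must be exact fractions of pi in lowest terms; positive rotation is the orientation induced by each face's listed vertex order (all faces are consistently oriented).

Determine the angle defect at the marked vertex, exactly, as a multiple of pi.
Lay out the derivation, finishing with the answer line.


Sum of corner angles at P1: (7/8)*pi
defect = 2*pi - (7/8)*pi

Answer: defect(P1) = (9/8)*pi


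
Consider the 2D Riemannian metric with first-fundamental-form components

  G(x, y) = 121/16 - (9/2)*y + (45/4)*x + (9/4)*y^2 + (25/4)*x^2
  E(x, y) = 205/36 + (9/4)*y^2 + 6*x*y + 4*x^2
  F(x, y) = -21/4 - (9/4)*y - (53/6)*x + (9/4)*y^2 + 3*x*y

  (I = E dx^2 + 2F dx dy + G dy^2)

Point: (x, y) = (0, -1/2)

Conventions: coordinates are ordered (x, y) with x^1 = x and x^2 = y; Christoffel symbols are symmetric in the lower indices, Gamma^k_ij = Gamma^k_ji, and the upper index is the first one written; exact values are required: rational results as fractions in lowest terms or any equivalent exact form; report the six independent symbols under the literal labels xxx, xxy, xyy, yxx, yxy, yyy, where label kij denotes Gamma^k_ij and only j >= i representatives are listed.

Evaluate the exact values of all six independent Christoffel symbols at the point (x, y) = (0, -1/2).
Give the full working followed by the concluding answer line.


E = 901/144, F = -57/16, G = 83/8 at the point
E_x = -3, E_y = -9/4, F_x = -31/3, F_y = -9/2, G_x = 45/4, G_y = -27/4
EG - F^2 = 120325/2304;  g^inv = (2304/120325) * [[83/8, 57/16], [57/16, 901/144]]
first-kind symbols [ij,l] = (1/2)(d_i g_jl + d_j g_il - d_l g_ij): [xx,x] = E_x/2 = -3/2, [xx,y] = F_x - E_y/2 = -221/24, [xy,x] = E_y/2 = -9/8, [xy,y] = G_x/2 = 45/8, [yy,x] = F_y - G_x/2 = -81/8, [yy,y] = G_y/2 = -27/8
Gamma^x_ij = (G*[ij,x] - F*[ij,y])/(EG - F^2), Gamma^y_ij = (E*[ij,y] - F*[ij,x])/(EG - F^2)

Answer: Gamma_xxx = -111438/120325, Gamma_xxy = 19278/120325, Gamma_xyy = -53946/24065, Gamma_yxx = -435178/360975, Gamma_yxy = 71856/120325, Gamma_yyy = -26352/24065


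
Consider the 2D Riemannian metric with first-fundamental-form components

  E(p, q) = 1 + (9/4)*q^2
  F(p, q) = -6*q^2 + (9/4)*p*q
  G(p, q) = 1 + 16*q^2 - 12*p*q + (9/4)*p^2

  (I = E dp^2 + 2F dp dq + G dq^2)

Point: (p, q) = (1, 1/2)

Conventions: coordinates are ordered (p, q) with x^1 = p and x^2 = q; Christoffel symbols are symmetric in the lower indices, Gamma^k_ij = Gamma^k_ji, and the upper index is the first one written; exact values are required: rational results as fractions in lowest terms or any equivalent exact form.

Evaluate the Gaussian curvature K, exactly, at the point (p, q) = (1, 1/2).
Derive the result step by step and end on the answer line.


E = 25/16, F = -3/8, G = 5/4, EG - F^2 = 29/16 at the point
E_p = 0, E_q = 9/4, F_p = 9/8, F_q = -15/4, G_p = -3/2, G_q = 4
E_qq = 9/2, F_pq = 9/4, G_pp = 9/2
Brioschi: K = (det M1 - det M2) / (EG - F^2)^2 with the standard first/second-derivative matrices M1, M2.
M1 = [[-E_qq/2 + F_pq - G_pp/2, E_p/2, F_p - E_q/2], [F_q - G_p/2, E, F], [G_q/2, F, G]] = [[-9/4, 0, 0], [-3, 25/16, -3/8], [2, -3/8, 5/4]]; det M1 = -261/64
M2 = [[0, E_q/2, G_p/2], [E_q/2, E, F], [G_p/2, F, G]] = [[0, 9/8, -3/4], [9/8, 25/16, -3/8], [-3/4, -3/8, 5/4]]; det M2 = -117/64
det M1 - det M2 = -9/4; K = -9/4 / (29/16)^2 = -576/841

Answer: K = -576/841


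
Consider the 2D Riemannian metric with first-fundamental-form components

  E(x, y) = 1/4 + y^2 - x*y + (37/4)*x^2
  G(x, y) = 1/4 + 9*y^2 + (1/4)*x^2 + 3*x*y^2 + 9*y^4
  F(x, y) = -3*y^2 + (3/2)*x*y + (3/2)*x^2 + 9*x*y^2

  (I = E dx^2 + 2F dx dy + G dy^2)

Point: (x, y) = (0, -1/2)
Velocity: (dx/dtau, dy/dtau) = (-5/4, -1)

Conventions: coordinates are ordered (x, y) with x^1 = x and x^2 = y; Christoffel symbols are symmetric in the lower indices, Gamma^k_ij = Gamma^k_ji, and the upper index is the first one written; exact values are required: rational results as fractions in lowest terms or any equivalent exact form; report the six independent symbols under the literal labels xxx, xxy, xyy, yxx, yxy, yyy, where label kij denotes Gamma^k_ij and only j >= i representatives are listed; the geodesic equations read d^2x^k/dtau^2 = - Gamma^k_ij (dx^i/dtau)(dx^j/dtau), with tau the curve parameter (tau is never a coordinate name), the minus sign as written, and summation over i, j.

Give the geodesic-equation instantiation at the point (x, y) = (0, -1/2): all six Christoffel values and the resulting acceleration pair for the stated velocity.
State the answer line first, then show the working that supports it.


Answer: Gamma_xxx = 145/62, Gamma_xxy = -40/31, Gamma_xyy = 381/124, Gamma_yxx = 38/31, Gamma_yxy = -6/31, Gamma_yyy = -45/31; accelerations (d^2x/dtau^2, d^2y/dtau^2) = (-3473/992, 5/248)

E = 1/2, F = -3/4, G = 49/16 at the point
E_x = 1/2, E_y = -1, F_x = 3/2, F_y = 3, G_x = 3/4, G_y = -27/2
EG - F^2 = 31/32;  g^inv = (32/31) * [[49/16, 3/4], [3/4, 1/2]]
first-kind symbols [ij,l] = (1/2)(d_i g_jl + d_j g_il - d_l g_ij): [xx,x] = E_x/2 = 1/4, [xx,y] = F_x - E_y/2 = 2, [xy,x] = E_y/2 = -1/2, [xy,y] = G_x/2 = 3/8, [yy,x] = F_y - G_x/2 = 21/8, [yy,y] = G_y/2 = -27/4
Gamma^x_ij = (G*[ij,x] - F*[ij,y])/(EG - F^2), Gamma^y_ij = (E*[ij,y] - F*[ij,x])/(EG - F^2)
Gamma_xxx = 145/62, Gamma_xxy = -40/31, Gamma_xyy = 381/124, Gamma_yxx = 38/31, Gamma_yxy = -6/31, Gamma_yyy = -45/31
d^2x/dtau^2 = -(Gamma_xxx*(-5/4)^2 + 2*Gamma_xxy*(-5/4)*(-1) + Gamma_xyy*(-1)^2) = -3473/992
d^2y/dtau^2 = -(Gamma_yxx*(-5/4)^2 + 2*Gamma_yxy*(-5/4)*(-1) + Gamma_yyy*(-1)^2) = 5/248


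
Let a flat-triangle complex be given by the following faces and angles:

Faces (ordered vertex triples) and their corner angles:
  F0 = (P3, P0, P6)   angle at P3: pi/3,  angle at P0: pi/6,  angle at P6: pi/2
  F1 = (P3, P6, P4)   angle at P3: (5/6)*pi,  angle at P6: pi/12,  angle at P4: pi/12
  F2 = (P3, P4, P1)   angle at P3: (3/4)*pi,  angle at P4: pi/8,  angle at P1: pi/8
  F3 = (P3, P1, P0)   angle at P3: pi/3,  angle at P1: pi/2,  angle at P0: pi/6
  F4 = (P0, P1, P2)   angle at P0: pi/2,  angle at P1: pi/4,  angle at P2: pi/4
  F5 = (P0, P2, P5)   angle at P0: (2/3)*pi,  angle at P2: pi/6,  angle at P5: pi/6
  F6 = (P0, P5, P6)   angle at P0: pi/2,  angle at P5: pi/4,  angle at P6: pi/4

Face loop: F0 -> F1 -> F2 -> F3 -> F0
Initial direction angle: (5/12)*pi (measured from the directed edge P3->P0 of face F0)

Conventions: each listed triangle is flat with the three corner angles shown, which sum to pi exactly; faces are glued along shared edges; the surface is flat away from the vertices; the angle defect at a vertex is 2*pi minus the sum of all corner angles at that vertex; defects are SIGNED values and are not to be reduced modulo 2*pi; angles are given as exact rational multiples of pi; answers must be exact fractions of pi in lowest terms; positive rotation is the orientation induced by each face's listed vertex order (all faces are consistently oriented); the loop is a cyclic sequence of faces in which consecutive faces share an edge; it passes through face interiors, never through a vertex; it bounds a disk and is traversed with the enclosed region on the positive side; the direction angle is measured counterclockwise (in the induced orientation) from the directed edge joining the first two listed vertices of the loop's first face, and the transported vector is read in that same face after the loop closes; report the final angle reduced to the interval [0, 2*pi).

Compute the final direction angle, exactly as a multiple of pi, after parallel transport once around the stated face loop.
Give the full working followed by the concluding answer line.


enclosed vertex P3: corner angles sum to (9/4)*pi, defect = 2*pi - (9/4)*pi = -pi/4
adding the enclosed defects to the starting angle (mod 2*pi, induced orientation) gives the holonomy
final angle = (5/12)*pi - pi/4 = pi/6 (mod 2*pi)

Answer: final direction angle = pi/6


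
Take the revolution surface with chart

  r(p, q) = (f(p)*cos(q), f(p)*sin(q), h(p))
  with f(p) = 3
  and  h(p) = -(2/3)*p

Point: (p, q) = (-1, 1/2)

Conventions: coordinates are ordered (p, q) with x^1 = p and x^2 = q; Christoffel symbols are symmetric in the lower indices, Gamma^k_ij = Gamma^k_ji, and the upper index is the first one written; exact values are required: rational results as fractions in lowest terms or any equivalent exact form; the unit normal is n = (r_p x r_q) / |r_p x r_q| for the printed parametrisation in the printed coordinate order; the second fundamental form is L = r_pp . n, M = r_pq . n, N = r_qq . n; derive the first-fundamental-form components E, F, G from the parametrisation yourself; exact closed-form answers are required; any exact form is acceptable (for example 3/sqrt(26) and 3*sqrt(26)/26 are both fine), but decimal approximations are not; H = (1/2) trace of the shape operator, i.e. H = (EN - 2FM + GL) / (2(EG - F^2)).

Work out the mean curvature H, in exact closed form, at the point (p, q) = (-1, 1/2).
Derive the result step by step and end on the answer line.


f = 3, f' = 0, f'' = 0, h' = -2/3, h'' = 0
E = 4/9, F = 0, G = 9; answer radicand W^2 = 4/9
unnormalised second-form numerators: l = 0, m = 0, n = -2; L = l/sqrt(4/9), and similarly M = m/sqrt(W^2), N = n/sqrt(W^2)
H = (E*n - 2*F*m + G*l) / (2*(EG - F^2)*sqrt(W^2)); E*n - 2*F*m + G*l = -8/9, EG - F^2 = 4, so H = (-1/9)/sqrt(4/9)

Answer: H = -1/6


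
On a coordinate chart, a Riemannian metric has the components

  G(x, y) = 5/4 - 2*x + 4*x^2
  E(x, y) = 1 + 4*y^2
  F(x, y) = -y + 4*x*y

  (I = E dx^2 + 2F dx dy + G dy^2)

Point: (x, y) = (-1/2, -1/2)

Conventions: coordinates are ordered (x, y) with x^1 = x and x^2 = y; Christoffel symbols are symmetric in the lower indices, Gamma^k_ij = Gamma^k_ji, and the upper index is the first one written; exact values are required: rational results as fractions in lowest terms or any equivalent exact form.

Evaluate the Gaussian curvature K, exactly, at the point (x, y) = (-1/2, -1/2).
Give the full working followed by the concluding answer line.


E = 2, F = 3/2, G = 13/4, EG - F^2 = 17/4 at the point
E_x = 0, E_y = -4, F_x = -2, F_y = -3, G_x = -6, G_y = 0
E_yy = 8, F_xy = 4, G_xx = 8
Using the Brioschi determinant formula for K from the metric derivatives:
M1 = [[-E_yy/2 + F_xy - G_xx/2, E_x/2, F_x - E_y/2], [F_y - G_x/2, E, F], [G_y/2, F, G]] = [[-4, 0, 0], [0, 2, 3/2], [0, 3/2, 13/4]]; det M1 = -17
M2 = [[0, E_y/2, G_x/2], [E_y/2, E, F], [G_x/2, F, G]] = [[0, -2, -3], [-2, 2, 3/2], [-3, 3/2, 13/4]]; det M2 = -13
det M1 - det M2 = -4; K = -4 / (17/4)^2 = -64/289

Answer: K = -64/289


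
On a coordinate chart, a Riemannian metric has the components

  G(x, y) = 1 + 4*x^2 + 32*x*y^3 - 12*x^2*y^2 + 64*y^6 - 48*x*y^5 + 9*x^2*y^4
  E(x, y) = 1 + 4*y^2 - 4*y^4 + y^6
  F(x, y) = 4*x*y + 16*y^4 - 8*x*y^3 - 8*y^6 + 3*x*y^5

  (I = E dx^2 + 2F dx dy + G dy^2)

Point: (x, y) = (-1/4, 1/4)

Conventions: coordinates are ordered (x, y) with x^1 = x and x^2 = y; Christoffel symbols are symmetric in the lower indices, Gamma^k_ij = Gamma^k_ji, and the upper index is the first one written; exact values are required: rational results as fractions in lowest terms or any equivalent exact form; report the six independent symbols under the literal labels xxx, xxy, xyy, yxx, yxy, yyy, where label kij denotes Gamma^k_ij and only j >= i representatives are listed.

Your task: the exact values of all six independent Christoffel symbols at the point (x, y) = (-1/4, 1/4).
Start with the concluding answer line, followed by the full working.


Answer: Gamma_xxx = 0, Gamma_xxy = 1798/2749, Gamma_xyy = 1860/2749, Gamma_yxx = 0, Gamma_yxy = -1218/2749, Gamma_yyy = -1260/2749

E = 5057/4096, F = -651/4096, G = 4537/4096 at the point
E_x = 0, E_y = 899/512, F_x = 899/1024, F_y = 321/1024, G_x = -609/512, G_y = -315/256
EG - F^2 = 2749/2048;  g^inv = (2048/2749) * [[4537/4096, 651/4096], [651/4096, 5057/4096]]
first-kind symbols [ij,l] = (1/2)(d_i g_jl + d_j g_il - d_l g_ij): [xx,x] = E_x/2 = 0, [xx,y] = F_x - E_y/2 = 0, [xy,x] = E_y/2 = 899/1024, [xy,y] = G_x/2 = -609/1024, [yy,x] = F_y - G_x/2 = 465/512, [yy,y] = G_y/2 = -315/512
Gamma^x_ij = (G*[ij,x] - F*[ij,y])/(EG - F^2), Gamma^y_ij = (E*[ij,y] - F*[ij,x])/(EG - F^2)
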